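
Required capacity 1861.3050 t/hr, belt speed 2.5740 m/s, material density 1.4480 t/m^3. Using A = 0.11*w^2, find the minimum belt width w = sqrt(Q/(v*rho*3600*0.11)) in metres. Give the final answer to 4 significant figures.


A_req = 1861.3050 / (2.5740 * 1.4480 * 3600) = 0.13872 m^2
w = sqrt(0.13872 / 0.11)
w = 1.123 m


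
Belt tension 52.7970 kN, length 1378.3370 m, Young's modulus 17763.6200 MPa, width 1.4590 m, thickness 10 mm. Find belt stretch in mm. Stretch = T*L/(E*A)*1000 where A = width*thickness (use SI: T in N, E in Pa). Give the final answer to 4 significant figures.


A = 1.4590 * 0.01 = 0.01459 m^2
Stretch = 52.7970*1000 * 1378.3370 / (17763.6200e6 * 0.01459) * 1000
Stretch = 280.8 mm


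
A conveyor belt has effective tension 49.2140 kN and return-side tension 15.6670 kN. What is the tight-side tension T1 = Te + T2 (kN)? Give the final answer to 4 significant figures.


T1 = Te + T2 = 49.2140 + 15.6670
T1 = 64.88 kN


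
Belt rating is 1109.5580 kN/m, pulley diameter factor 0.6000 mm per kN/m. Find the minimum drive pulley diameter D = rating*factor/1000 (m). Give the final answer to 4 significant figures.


D = 1109.5580 * 0.6000 / 1000
D = 0.6657 m


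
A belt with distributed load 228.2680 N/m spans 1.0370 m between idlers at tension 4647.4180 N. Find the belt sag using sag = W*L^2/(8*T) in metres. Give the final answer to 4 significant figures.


sag = 228.2680 * 1.0370^2 / (8 * 4647.4180)
sag = 0.006602 m


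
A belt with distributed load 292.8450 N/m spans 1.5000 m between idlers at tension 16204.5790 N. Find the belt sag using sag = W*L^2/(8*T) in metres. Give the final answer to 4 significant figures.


sag = 292.8450 * 1.5000^2 / (8 * 16204.5790)
sag = 0.005083 m


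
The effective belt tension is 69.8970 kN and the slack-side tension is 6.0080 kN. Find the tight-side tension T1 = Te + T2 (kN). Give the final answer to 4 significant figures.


T1 = Te + T2 = 69.8970 + 6.0080
T1 = 75.91 kN


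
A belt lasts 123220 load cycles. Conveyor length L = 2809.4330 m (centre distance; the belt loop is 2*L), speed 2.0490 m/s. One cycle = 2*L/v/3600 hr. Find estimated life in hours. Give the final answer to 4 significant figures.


cycle_time = 2 * 2809.4330 / 2.0490 / 3600 = 0.761736 hr
life = 123220 * 0.761736 = 93860 hours


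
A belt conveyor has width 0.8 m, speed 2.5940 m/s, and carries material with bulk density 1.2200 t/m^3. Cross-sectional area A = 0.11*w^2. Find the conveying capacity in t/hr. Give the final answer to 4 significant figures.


A = 0.11 * 0.8^2 = 0.0704 m^2
C = 0.0704 * 2.5940 * 1.2200 * 3600
C = 802.1 t/hr


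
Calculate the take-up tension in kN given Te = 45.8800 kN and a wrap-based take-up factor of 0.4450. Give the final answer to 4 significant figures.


T_tu = 45.8800 * 0.4450
T_tu = 20.42 kN


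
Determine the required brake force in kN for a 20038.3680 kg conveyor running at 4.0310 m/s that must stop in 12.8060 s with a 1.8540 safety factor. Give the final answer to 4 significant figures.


F = 20038.3680 * 4.0310 / 12.8060 * 1.8540 / 1000
F = 11.69 kN


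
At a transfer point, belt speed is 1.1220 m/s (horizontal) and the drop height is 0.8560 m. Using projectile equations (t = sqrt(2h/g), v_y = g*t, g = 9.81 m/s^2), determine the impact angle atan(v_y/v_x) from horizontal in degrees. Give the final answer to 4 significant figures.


t = sqrt(2*0.8560/9.81) = 0.417751 s
v_y = 9.81 * 0.417751 = 4.09814 m/s
angle = atan(4.09814 / 1.1220) = 74.69 deg


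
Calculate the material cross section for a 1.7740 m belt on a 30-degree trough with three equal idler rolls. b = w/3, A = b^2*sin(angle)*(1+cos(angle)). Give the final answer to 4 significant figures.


b = 1.7740/3 = 0.591333 m
A = 0.591333^2 * sin(30 deg) * (1 + cos(30 deg))
A = 0.3263 m^2


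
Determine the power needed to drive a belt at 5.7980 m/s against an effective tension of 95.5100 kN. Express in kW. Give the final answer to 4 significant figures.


P = Te * v = 95.5100 * 5.7980
P = 553.8 kW


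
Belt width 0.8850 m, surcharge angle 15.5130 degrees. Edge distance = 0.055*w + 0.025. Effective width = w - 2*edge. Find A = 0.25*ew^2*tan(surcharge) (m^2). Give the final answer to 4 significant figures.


edge = 0.055*0.8850 + 0.025 = 0.073675 m
ew = 0.8850 - 2*0.073675 = 0.73765 m
A = 0.25 * 0.73765^2 * tan(15.5130 deg)
A = 0.03776 m^2


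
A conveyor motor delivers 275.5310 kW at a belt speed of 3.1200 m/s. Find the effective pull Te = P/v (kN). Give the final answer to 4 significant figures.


Te = P / v = 275.5310 / 3.1200
Te = 88.31 kN


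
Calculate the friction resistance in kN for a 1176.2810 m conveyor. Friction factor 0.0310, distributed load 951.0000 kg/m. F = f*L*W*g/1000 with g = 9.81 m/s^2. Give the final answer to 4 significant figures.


F = 0.0310 * 1176.2810 * 951.0000 * 9.81 / 1000
F = 340.2 kN


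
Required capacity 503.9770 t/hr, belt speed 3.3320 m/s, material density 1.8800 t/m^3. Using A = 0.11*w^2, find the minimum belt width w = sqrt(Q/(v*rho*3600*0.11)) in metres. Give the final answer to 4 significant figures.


A_req = 503.9770 / (3.3320 * 1.8800 * 3600) = 0.0223483 m^2
w = sqrt(0.0223483 / 0.11)
w = 0.4507 m


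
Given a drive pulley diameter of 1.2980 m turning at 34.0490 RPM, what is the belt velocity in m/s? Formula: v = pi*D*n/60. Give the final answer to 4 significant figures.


v = pi * 1.2980 * 34.0490 / 60
v = 2.314 m/s


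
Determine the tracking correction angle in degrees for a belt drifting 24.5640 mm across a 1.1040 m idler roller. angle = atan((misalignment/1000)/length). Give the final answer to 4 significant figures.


misalign_m = 24.5640 / 1000 = 0.024564 m
angle = atan(0.024564 / 1.1040)
angle = 1.275 deg


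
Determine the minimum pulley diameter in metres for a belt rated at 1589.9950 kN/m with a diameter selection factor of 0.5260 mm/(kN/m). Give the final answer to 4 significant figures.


D = 1589.9950 * 0.5260 / 1000
D = 0.8363 m


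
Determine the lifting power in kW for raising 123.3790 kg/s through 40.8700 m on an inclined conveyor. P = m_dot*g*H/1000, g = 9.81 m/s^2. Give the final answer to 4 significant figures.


P = 123.3790 * 9.81 * 40.8700 / 1000
P = 49.47 kW


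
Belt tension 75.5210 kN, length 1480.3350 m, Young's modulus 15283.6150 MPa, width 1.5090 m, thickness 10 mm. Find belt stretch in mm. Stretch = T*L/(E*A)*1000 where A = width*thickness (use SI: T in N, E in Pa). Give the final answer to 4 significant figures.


A = 1.5090 * 0.01 = 0.01509 m^2
Stretch = 75.5210*1000 * 1480.3350 / (15283.6150e6 * 0.01509) * 1000
Stretch = 484.7 mm


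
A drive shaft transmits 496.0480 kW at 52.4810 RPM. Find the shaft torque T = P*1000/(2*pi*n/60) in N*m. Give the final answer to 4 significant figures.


omega = 2*pi*52.4810/60 = 5.4958 rad/s
T = 496.0480*1000 / 5.4958
T = 90260 N*m


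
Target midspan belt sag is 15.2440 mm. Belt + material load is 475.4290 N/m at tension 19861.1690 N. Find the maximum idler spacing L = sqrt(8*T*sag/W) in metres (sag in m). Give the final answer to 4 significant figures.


sag = 15.2440/1000 = 0.015244 m
L = sqrt(8 * 19861.1690 * 0.015244 / 475.4290)
L = 2.257 m


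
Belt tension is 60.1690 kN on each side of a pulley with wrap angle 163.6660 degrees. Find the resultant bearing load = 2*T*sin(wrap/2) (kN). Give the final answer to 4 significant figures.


F = 2 * 60.1690 * sin(163.6660/2 deg)
F = 119.1 kN


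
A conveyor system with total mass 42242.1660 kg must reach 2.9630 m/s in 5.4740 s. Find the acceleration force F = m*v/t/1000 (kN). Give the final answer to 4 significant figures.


F = 42242.1660 * 2.9630 / 5.4740 / 1000
F = 22.87 kN


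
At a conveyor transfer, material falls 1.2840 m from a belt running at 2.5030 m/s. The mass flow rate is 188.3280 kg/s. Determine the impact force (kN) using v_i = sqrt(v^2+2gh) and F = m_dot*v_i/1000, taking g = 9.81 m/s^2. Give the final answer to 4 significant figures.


v_i = sqrt(2.5030^2 + 2*9.81*1.2840) = 5.60866 m/s
F = 188.3280 * 5.60866 / 1000
F = 1.056 kN


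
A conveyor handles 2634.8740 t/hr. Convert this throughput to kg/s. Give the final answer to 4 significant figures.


m_dot = 2634.8740 * 1000 / 3600
m_dot = 731.9 kg/s


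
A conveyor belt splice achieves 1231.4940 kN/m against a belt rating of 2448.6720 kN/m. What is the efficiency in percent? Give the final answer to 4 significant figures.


Eff = 1231.4940 / 2448.6720 * 100
Eff = 50.29 %


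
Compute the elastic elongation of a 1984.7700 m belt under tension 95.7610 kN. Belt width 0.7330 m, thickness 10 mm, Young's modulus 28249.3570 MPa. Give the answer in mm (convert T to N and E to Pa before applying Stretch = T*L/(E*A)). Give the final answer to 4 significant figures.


A = 0.7330 * 0.01 = 0.00733 m^2
Stretch = 95.7610*1000 * 1984.7700 / (28249.3570e6 * 0.00733) * 1000
Stretch = 917.9 mm


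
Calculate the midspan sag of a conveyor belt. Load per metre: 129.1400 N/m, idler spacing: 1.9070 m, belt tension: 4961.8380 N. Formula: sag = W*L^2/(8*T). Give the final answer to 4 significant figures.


sag = 129.1400 * 1.9070^2 / (8 * 4961.8380)
sag = 0.01183 m


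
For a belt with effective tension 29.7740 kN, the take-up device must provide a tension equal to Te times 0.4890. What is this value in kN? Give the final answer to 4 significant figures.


T_tu = 29.7740 * 0.4890
T_tu = 14.56 kN


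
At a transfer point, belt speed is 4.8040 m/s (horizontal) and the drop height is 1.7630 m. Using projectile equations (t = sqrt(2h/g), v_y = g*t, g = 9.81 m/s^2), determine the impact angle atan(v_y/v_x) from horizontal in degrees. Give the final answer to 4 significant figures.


t = sqrt(2*1.7630/9.81) = 0.599524 s
v_y = 9.81 * 0.599524 = 5.88133 m/s
angle = atan(5.88133 / 4.8040) = 50.76 deg


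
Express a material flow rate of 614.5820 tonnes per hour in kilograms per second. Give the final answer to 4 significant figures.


m_dot = 614.5820 * 1000 / 3600
m_dot = 170.7 kg/s


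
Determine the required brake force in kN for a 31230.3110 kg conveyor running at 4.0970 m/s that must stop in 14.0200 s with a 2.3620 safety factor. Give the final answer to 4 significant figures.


F = 31230.3110 * 4.0970 / 14.0200 * 2.3620 / 1000
F = 21.56 kN


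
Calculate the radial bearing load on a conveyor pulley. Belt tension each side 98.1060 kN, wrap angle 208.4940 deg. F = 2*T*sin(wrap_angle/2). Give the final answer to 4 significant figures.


F = 2 * 98.1060 * sin(208.4940/2 deg)
F = 190.2 kN


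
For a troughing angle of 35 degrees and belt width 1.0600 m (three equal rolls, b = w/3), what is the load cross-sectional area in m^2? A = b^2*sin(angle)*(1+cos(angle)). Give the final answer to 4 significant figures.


b = 1.0600/3 = 0.353333 m
A = 0.353333^2 * sin(35 deg) * (1 + cos(35 deg))
A = 0.1303 m^2


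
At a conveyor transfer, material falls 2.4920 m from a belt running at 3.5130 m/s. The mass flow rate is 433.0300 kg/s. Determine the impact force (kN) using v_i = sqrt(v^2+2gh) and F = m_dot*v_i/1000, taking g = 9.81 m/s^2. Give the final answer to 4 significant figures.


v_i = sqrt(3.5130^2 + 2*9.81*2.4920) = 7.82523 m/s
F = 433.0300 * 7.82523 / 1000
F = 3.389 kN


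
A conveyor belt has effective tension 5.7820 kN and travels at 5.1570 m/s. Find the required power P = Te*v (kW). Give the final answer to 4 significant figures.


P = Te * v = 5.7820 * 5.1570
P = 29.82 kW


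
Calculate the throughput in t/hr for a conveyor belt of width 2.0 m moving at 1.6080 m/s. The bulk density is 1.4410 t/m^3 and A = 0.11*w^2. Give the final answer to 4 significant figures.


A = 0.11 * 2.0^2 = 0.44 m^2
C = 0.44 * 1.6080 * 1.4410 * 3600
C = 3670 t/hr


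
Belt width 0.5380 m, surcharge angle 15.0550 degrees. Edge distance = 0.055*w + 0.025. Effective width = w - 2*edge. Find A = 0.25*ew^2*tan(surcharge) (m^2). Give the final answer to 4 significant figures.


edge = 0.055*0.5380 + 0.025 = 0.05459 m
ew = 0.5380 - 2*0.05459 = 0.42882 m
A = 0.25 * 0.42882^2 * tan(15.0550 deg)
A = 0.01237 m^2


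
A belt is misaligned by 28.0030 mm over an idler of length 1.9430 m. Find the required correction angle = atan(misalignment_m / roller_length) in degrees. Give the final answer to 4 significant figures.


misalign_m = 28.0030 / 1000 = 0.028003 m
angle = atan(0.028003 / 1.9430)
angle = 0.8257 deg


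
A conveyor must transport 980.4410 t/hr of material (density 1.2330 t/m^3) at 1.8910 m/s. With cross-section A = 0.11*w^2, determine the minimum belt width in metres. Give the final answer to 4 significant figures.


A_req = 980.4410 / (1.8910 * 1.2330 * 3600) = 0.116806 m^2
w = sqrt(0.116806 / 0.11)
w = 1.030 m


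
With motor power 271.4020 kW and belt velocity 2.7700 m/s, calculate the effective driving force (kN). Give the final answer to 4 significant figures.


Te = P / v = 271.4020 / 2.7700
Te = 97.98 kN


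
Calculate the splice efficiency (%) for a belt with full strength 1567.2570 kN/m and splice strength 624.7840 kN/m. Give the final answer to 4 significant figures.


Eff = 624.7840 / 1567.2570 * 100
Eff = 39.86 %


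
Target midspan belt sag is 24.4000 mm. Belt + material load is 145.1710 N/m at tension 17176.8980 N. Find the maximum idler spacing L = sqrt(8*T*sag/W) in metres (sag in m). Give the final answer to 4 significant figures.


sag = 24.4000/1000 = 0.024400 m
L = sqrt(8 * 17176.8980 * 0.024400 / 145.1710)
L = 4.806 m


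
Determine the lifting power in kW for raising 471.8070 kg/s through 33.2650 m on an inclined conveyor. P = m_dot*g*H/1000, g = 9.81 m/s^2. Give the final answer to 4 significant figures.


P = 471.8070 * 9.81 * 33.2650 / 1000
P = 154.0 kW


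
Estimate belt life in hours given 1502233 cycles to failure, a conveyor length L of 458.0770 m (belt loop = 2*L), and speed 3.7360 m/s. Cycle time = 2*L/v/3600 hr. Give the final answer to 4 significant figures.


cycle_time = 2 * 458.0770 / 3.7360 / 3600 = 0.0681176 hr
life = 1502233 * 0.0681176 = 102300 hours


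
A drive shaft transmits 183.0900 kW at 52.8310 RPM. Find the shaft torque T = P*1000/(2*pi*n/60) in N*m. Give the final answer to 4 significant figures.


omega = 2*pi*52.8310/60 = 5.53245 rad/s
T = 183.0900*1000 / 5.53245
T = 33090 N*m


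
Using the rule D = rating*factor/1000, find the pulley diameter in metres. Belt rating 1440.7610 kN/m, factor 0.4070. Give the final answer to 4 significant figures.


D = 1440.7610 * 0.4070 / 1000
D = 0.5864 m


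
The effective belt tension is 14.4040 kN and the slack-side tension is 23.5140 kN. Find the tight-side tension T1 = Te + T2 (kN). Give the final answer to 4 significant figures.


T1 = Te + T2 = 14.4040 + 23.5140
T1 = 37.92 kN


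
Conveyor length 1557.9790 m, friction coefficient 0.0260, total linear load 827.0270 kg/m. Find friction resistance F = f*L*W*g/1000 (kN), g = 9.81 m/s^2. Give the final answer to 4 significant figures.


F = 0.0260 * 1557.9790 * 827.0270 * 9.81 / 1000
F = 328.6 kN


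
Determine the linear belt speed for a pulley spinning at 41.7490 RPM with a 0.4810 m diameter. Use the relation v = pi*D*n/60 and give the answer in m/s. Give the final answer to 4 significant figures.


v = pi * 0.4810 * 41.7490 / 60
v = 1.051 m/s


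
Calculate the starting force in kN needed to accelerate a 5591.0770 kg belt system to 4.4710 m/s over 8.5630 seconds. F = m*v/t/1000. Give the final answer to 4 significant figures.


F = 5591.0770 * 4.4710 / 8.5630 / 1000
F = 2.919 kN


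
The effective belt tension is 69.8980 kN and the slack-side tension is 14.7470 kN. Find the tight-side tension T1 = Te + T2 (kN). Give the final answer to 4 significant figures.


T1 = Te + T2 = 69.8980 + 14.7470
T1 = 84.64 kN


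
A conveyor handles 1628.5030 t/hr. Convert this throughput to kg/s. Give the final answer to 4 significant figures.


m_dot = 1628.5030 * 1000 / 3600
m_dot = 452.4 kg/s


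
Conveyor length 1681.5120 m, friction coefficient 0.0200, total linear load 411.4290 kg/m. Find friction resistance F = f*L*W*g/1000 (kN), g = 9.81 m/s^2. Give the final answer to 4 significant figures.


F = 0.0200 * 1681.5120 * 411.4290 * 9.81 / 1000
F = 135.7 kN


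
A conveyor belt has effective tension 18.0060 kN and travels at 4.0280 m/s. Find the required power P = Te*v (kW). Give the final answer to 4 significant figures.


P = Te * v = 18.0060 * 4.0280
P = 72.53 kW


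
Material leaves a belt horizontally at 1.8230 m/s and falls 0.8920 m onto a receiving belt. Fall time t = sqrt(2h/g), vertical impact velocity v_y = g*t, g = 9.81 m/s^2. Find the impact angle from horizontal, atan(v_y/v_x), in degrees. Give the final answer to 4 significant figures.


t = sqrt(2*0.8920/9.81) = 0.426445 s
v_y = 9.81 * 0.426445 = 4.18343 m/s
angle = atan(4.18343 / 1.8230) = 66.45 deg


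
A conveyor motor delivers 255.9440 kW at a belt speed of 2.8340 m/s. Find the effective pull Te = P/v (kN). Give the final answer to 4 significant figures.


Te = P / v = 255.9440 / 2.8340
Te = 90.31 kN


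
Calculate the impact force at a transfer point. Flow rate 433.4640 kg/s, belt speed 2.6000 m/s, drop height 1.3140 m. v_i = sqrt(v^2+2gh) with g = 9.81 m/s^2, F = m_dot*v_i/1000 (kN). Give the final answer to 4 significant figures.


v_i = sqrt(2.6000^2 + 2*9.81*1.3140) = 5.70444 m/s
F = 433.4640 * 5.70444 / 1000
F = 2.473 kN


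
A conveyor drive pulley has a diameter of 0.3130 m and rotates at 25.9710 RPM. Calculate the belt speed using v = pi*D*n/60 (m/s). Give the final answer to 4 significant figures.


v = pi * 0.3130 * 25.9710 / 60
v = 0.4256 m/s


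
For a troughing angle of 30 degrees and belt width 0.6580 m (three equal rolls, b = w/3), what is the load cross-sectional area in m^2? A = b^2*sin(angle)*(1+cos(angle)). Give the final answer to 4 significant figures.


b = 0.6580/3 = 0.219333 m
A = 0.219333^2 * sin(30 deg) * (1 + cos(30 deg))
A = 0.04488 m^2


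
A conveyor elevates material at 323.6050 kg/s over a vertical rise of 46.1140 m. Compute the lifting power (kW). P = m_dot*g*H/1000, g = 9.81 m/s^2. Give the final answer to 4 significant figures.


P = 323.6050 * 9.81 * 46.1140 / 1000
P = 146.4 kW


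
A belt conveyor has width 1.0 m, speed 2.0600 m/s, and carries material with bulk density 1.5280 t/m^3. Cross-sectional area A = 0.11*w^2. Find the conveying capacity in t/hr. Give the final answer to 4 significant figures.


A = 0.11 * 1.0^2 = 0.11 m^2
C = 0.11 * 2.0600 * 1.5280 * 3600
C = 1246 t/hr


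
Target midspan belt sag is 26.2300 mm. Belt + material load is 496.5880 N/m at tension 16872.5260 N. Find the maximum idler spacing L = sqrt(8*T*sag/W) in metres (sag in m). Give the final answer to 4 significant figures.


sag = 26.2300/1000 = 0.026230 m
L = sqrt(8 * 16872.5260 * 0.026230 / 496.5880)
L = 2.670 m


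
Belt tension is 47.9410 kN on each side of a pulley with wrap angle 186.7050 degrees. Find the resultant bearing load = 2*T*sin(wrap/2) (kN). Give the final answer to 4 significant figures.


F = 2 * 47.9410 * sin(186.7050/2 deg)
F = 95.72 kN


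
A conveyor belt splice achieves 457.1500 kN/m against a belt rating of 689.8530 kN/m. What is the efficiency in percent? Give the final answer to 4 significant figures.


Eff = 457.1500 / 689.8530 * 100
Eff = 66.27 %


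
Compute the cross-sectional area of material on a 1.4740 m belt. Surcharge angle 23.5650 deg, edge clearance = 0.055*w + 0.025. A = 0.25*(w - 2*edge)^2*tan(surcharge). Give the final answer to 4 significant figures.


edge = 0.055*1.4740 + 0.025 = 0.10607 m
ew = 1.4740 - 2*0.10607 = 1.26186 m
A = 0.25 * 1.26186^2 * tan(23.5650 deg)
A = 0.1736 m^2


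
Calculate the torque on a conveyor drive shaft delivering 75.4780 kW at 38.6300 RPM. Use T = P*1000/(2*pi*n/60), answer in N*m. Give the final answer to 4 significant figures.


omega = 2*pi*38.6300/60 = 4.04532 rad/s
T = 75.4780*1000 / 4.04532
T = 18660 N*m


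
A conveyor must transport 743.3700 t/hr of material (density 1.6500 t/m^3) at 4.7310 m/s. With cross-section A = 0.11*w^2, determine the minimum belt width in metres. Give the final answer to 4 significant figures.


A_req = 743.3700 / (4.7310 * 1.6500 * 3600) = 0.0264524 m^2
w = sqrt(0.0264524 / 0.11)
w = 0.4904 m


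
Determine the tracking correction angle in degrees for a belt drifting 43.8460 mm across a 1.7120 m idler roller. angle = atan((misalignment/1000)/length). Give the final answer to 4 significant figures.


misalign_m = 43.8460 / 1000 = 0.043846 m
angle = atan(0.043846 / 1.7120)
angle = 1.467 deg


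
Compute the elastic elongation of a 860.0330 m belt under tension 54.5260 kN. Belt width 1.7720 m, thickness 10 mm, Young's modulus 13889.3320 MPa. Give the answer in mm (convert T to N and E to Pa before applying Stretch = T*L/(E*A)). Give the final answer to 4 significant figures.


A = 1.7720 * 0.01 = 0.01772 m^2
Stretch = 54.5260*1000 * 860.0330 / (13889.3320e6 * 0.01772) * 1000
Stretch = 190.5 mm


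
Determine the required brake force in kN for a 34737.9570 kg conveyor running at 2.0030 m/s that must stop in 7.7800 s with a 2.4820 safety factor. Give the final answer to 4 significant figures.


F = 34737.9570 * 2.0030 / 7.7800 * 2.4820 / 1000
F = 22.20 kN


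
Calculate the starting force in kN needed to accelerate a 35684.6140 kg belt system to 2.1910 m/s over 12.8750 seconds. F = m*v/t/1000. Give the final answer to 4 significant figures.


F = 35684.6140 * 2.1910 / 12.8750 / 1000
F = 6.073 kN


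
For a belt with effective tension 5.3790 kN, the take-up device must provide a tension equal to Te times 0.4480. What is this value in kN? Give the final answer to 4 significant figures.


T_tu = 5.3790 * 0.4480
T_tu = 2.410 kN


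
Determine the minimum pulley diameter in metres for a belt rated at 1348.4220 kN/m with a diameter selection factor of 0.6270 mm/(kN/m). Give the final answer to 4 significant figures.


D = 1348.4220 * 0.6270 / 1000
D = 0.8455 m


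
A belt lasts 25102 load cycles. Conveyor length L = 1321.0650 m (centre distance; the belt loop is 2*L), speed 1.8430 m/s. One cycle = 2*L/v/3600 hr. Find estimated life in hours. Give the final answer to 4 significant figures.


cycle_time = 2 * 1321.0650 / 1.8430 / 3600 = 0.398223 hr
life = 25102 * 0.398223 = 9996 hours


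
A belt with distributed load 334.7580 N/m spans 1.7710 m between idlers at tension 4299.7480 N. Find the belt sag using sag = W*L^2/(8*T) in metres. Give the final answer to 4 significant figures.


sag = 334.7580 * 1.7710^2 / (8 * 4299.7480)
sag = 0.03052 m


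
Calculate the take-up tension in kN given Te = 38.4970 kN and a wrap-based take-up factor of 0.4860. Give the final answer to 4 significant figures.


T_tu = 38.4970 * 0.4860
T_tu = 18.71 kN


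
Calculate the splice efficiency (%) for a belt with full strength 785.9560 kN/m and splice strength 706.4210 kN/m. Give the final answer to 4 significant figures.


Eff = 706.4210 / 785.9560 * 100
Eff = 89.88 %


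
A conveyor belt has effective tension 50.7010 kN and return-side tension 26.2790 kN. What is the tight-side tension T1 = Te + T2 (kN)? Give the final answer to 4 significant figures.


T1 = Te + T2 = 50.7010 + 26.2790
T1 = 76.98 kN


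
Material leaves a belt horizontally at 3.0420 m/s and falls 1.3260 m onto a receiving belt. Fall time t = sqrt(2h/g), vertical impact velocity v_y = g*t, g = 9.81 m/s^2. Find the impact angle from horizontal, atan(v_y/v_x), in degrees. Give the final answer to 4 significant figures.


t = sqrt(2*1.3260/9.81) = 0.519939 s
v_y = 9.81 * 0.519939 = 5.1006 m/s
angle = atan(5.1006 / 3.0420) = 59.19 deg


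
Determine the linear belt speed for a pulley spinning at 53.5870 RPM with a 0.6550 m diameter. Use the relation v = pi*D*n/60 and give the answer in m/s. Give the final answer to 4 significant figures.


v = pi * 0.6550 * 53.5870 / 60
v = 1.838 m/s


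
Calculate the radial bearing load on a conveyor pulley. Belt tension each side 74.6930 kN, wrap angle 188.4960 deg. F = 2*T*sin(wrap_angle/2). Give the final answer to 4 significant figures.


F = 2 * 74.6930 * sin(188.4960/2 deg)
F = 149.0 kN


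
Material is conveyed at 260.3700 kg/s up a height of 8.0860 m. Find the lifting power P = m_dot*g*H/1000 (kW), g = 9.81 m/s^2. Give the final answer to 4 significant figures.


P = 260.3700 * 9.81 * 8.0860 / 1000
P = 20.65 kW


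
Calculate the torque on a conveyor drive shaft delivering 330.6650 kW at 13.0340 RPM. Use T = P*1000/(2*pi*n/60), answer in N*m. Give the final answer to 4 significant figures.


omega = 2*pi*13.0340/60 = 1.36492 rad/s
T = 330.6650*1000 / 1.36492
T = 242300 N*m


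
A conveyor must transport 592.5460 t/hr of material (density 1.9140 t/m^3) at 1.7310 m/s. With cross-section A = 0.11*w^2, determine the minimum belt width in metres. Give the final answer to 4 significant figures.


A_req = 592.5460 / (1.7310 * 1.9140 * 3600) = 0.0496799 m^2
w = sqrt(0.0496799 / 0.11)
w = 0.6720 m


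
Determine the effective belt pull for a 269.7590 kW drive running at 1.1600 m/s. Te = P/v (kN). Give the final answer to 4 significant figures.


Te = P / v = 269.7590 / 1.1600
Te = 232.6 kN


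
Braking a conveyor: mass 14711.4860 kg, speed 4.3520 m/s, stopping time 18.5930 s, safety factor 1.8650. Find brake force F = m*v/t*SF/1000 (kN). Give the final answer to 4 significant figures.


F = 14711.4860 * 4.3520 / 18.5930 * 1.8650 / 1000
F = 6.422 kN


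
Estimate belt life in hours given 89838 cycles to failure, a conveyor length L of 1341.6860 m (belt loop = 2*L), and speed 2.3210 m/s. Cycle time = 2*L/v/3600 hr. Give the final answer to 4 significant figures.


cycle_time = 2 * 1341.6860 / 2.3210 / 3600 = 0.321147 hr
life = 89838 * 0.321147 = 28850 hours


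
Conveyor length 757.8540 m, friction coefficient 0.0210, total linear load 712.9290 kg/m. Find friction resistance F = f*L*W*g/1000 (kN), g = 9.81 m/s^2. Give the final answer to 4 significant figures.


F = 0.0210 * 757.8540 * 712.9290 * 9.81 / 1000
F = 111.3 kN


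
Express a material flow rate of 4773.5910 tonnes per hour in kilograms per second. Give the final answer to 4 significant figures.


m_dot = 4773.5910 * 1000 / 3600
m_dot = 1326 kg/s


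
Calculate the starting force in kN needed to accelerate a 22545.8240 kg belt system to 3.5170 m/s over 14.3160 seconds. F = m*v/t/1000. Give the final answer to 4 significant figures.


F = 22545.8240 * 3.5170 / 14.3160 / 1000
F = 5.539 kN


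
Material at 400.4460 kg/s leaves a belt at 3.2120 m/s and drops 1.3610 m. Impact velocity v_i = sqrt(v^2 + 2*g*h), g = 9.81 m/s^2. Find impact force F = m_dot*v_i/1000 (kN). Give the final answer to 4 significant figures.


v_i = sqrt(3.2120^2 + 2*9.81*1.3610) = 6.08439 m/s
F = 400.4460 * 6.08439 / 1000
F = 2.436 kN


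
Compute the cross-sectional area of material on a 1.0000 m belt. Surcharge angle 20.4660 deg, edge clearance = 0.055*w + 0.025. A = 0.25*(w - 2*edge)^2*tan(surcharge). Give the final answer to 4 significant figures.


edge = 0.055*1.0000 + 0.025 = 0.08 m
ew = 1.0000 - 2*0.08 = 0.84 m
A = 0.25 * 0.84^2 * tan(20.4660 deg)
A = 0.06583 m^2


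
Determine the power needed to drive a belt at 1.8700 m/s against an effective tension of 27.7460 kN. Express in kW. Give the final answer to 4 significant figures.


P = Te * v = 27.7460 * 1.8700
P = 51.89 kW


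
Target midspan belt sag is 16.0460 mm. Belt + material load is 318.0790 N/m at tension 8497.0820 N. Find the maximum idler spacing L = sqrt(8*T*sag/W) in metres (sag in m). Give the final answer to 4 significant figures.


sag = 16.0460/1000 = 0.016046 m
L = sqrt(8 * 8497.0820 * 0.016046 / 318.0790)
L = 1.852 m


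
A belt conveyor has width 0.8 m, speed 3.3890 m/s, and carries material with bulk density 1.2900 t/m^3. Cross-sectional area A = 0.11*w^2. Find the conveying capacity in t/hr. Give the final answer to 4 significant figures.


A = 0.11 * 0.8^2 = 0.0704 m^2
C = 0.0704 * 3.3890 * 1.2900 * 3600
C = 1108 t/hr


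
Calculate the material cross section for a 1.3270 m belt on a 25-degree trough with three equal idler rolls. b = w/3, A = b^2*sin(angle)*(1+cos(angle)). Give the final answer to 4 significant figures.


b = 1.3270/3 = 0.442333 m
A = 0.442333^2 * sin(25 deg) * (1 + cos(25 deg))
A = 0.1576 m^2


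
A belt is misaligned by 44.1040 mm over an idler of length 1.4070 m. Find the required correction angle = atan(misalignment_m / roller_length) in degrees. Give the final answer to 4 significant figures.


misalign_m = 44.1040 / 1000 = 0.044104 m
angle = atan(0.044104 / 1.4070)
angle = 1.795 deg


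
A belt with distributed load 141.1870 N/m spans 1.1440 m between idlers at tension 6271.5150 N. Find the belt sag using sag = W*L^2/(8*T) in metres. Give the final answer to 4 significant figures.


sag = 141.1870 * 1.1440^2 / (8 * 6271.5150)
sag = 0.003683 m


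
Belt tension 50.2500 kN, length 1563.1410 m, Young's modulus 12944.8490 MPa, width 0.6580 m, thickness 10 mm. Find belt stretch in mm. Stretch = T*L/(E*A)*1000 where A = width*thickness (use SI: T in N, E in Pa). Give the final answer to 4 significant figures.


A = 0.6580 * 0.01 = 0.00658 m^2
Stretch = 50.2500*1000 * 1563.1410 / (12944.8490e6 * 0.00658) * 1000
Stretch = 922.2 mm


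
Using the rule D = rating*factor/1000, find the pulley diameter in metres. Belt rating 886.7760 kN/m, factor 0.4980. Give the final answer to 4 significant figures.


D = 886.7760 * 0.4980 / 1000
D = 0.4416 m


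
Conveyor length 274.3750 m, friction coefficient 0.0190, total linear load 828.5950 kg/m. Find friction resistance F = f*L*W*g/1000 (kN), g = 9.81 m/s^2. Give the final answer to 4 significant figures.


F = 0.0190 * 274.3750 * 828.5950 * 9.81 / 1000
F = 42.37 kN


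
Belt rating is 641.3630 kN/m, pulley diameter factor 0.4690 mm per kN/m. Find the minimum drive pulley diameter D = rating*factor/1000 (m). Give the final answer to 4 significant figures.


D = 641.3630 * 0.4690 / 1000
D = 0.3008 m


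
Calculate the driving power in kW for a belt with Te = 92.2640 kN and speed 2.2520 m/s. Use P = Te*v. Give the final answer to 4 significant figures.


P = Te * v = 92.2640 * 2.2520
P = 207.8 kW


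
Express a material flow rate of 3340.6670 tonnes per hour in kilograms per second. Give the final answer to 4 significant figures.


m_dot = 3340.6670 * 1000 / 3600
m_dot = 928.0 kg/s


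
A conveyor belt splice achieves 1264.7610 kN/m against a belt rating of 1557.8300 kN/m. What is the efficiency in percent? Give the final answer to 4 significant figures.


Eff = 1264.7610 / 1557.8300 * 100
Eff = 81.19 %


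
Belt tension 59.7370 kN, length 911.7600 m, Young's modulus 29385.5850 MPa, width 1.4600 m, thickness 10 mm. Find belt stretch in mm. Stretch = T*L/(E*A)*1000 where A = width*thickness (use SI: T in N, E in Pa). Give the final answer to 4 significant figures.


A = 1.4600 * 0.01 = 0.01460 m^2
Stretch = 59.7370*1000 * 911.7600 / (29385.5850e6 * 0.01460) * 1000
Stretch = 127.0 mm


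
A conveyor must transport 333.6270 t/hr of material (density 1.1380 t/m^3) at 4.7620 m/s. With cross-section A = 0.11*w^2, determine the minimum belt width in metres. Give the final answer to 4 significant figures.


A_req = 333.6270 / (4.7620 * 1.1380 * 3600) = 0.0171012 m^2
w = sqrt(0.0171012 / 0.11)
w = 0.3943 m


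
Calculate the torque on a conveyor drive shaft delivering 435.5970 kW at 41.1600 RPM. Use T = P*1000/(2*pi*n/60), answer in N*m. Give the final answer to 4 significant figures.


omega = 2*pi*41.1600/60 = 4.31027 rad/s
T = 435.5970*1000 / 4.31027
T = 101100 N*m


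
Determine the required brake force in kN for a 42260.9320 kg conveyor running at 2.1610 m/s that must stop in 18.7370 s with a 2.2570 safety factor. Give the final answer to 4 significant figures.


F = 42260.9320 * 2.1610 / 18.7370 * 2.2570 / 1000
F = 11.00 kN


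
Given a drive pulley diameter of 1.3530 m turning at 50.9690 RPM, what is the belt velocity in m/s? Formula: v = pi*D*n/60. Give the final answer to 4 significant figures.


v = pi * 1.3530 * 50.9690 / 60
v = 3.611 m/s


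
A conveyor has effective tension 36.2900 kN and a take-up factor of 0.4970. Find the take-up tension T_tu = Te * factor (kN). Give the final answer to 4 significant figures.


T_tu = 36.2900 * 0.4970
T_tu = 18.04 kN


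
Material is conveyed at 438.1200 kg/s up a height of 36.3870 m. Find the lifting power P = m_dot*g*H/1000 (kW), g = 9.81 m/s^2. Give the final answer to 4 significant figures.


P = 438.1200 * 9.81 * 36.3870 / 1000
P = 156.4 kW


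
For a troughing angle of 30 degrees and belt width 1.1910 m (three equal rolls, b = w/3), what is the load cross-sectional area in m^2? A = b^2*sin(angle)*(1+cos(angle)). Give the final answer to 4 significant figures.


b = 1.1910/3 = 0.397 m
A = 0.397^2 * sin(30 deg) * (1 + cos(30 deg))
A = 0.1471 m^2


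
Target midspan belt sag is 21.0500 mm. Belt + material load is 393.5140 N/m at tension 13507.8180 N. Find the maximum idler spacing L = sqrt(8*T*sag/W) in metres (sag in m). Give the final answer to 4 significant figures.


sag = 21.0500/1000 = 0.021050 m
L = sqrt(8 * 13507.8180 * 0.021050 / 393.5140)
L = 2.404 m


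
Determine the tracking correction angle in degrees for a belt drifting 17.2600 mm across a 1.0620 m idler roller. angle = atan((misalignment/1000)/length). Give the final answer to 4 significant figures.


misalign_m = 17.2600 / 1000 = 0.017260 m
angle = atan(0.017260 / 1.0620)
angle = 0.9311 deg


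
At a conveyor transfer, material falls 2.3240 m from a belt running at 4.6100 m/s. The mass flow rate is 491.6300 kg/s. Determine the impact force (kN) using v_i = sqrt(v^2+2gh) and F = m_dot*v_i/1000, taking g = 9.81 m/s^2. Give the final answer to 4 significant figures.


v_i = sqrt(4.6100^2 + 2*9.81*2.3240) = 8.17612 m/s
F = 491.6300 * 8.17612 / 1000
F = 4.020 kN


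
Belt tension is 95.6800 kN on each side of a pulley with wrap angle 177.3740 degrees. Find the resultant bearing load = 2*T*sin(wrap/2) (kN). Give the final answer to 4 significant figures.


F = 2 * 95.6800 * sin(177.3740/2 deg)
F = 191.3 kN


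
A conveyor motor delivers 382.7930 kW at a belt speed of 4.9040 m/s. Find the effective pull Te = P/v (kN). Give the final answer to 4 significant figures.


Te = P / v = 382.7930 / 4.9040
Te = 78.06 kN


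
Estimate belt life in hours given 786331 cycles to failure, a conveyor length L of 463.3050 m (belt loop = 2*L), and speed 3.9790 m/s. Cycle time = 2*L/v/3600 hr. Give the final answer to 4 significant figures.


cycle_time = 2 * 463.3050 / 3.9790 / 3600 = 0.0646875 hr
life = 786331 * 0.0646875 = 50870 hours


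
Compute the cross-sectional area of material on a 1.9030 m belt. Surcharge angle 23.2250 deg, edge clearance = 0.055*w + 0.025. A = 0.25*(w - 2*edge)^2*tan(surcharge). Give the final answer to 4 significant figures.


edge = 0.055*1.9030 + 0.025 = 0.129665 m
ew = 1.9030 - 2*0.129665 = 1.64367 m
A = 0.25 * 1.64367^2 * tan(23.2250 deg)
A = 0.2898 m^2


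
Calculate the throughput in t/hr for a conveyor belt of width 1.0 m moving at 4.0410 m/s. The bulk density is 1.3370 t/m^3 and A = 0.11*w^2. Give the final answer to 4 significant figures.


A = 0.11 * 1.0^2 = 0.11 m^2
C = 0.11 * 4.0410 * 1.3370 * 3600
C = 2140 t/hr


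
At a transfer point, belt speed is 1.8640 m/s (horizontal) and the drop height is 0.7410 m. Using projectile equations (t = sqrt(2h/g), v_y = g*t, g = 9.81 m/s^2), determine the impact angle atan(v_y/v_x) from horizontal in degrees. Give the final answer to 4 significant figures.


t = sqrt(2*0.7410/9.81) = 0.388678 s
v_y = 9.81 * 0.388678 = 3.81293 m/s
angle = atan(3.81293 / 1.8640) = 63.95 deg


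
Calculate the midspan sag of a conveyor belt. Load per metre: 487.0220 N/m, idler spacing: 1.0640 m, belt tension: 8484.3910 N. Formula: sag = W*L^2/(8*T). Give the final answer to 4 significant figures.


sag = 487.0220 * 1.0640^2 / (8 * 8484.3910)
sag = 0.008123 m


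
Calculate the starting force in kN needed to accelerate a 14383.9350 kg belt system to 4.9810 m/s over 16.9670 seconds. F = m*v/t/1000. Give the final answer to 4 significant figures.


F = 14383.9350 * 4.9810 / 16.9670 / 1000
F = 4.223 kN


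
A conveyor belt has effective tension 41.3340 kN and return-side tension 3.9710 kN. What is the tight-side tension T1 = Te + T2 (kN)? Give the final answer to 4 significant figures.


T1 = Te + T2 = 41.3340 + 3.9710
T1 = 45.31 kN


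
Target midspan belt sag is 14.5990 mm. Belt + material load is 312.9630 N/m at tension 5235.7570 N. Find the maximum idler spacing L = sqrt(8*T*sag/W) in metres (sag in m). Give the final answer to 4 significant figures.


sag = 14.5990/1000 = 0.014599 m
L = sqrt(8 * 5235.7570 * 0.014599 / 312.9630)
L = 1.398 m


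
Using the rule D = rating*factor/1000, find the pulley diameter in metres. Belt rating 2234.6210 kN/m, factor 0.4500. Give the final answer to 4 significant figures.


D = 2234.6210 * 0.4500 / 1000
D = 1.006 m


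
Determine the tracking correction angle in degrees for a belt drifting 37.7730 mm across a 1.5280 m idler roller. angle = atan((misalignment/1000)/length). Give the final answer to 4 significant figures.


misalign_m = 37.7730 / 1000 = 0.037773 m
angle = atan(0.037773 / 1.5280)
angle = 1.416 deg


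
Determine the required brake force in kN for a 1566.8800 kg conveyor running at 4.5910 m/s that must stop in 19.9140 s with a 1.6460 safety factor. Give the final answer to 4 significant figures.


F = 1566.8800 * 4.5910 / 19.9140 * 1.6460 / 1000
F = 0.5946 kN


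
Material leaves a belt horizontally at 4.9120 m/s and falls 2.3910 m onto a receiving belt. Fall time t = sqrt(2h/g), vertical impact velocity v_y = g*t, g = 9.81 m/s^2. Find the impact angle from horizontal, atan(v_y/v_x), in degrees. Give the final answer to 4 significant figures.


t = sqrt(2*2.3910/9.81) = 0.698185 s
v_y = 9.81 * 0.698185 = 6.84919 m/s
angle = atan(6.84919 / 4.9120) = 54.35 deg


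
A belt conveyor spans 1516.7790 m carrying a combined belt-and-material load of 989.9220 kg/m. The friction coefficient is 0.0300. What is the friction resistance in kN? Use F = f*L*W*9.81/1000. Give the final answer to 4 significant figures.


F = 0.0300 * 1516.7790 * 989.9220 * 9.81 / 1000
F = 441.9 kN


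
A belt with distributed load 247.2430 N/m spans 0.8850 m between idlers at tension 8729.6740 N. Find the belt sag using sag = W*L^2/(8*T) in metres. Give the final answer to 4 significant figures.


sag = 247.2430 * 0.8850^2 / (8 * 8729.6740)
sag = 0.002773 m


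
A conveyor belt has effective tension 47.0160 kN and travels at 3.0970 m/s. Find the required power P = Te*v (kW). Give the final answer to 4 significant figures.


P = Te * v = 47.0160 * 3.0970
P = 145.6 kW


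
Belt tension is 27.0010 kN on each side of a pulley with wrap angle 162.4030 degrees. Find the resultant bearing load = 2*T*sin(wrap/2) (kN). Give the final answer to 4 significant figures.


F = 2 * 27.0010 * sin(162.4030/2 deg)
F = 53.37 kN


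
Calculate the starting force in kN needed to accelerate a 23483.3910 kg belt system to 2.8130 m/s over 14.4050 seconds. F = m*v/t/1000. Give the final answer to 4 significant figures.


F = 23483.3910 * 2.8130 / 14.4050 / 1000
F = 4.586 kN


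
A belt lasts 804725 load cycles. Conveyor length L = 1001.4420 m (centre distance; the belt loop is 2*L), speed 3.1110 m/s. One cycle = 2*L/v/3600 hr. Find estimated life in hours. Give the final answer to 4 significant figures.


cycle_time = 2 * 1001.4420 / 3.1110 / 3600 = 0.178835 hr
life = 804725 * 0.178835 = 143900 hours


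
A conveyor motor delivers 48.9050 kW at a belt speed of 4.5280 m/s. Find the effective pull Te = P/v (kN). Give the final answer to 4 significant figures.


Te = P / v = 48.9050 / 4.5280
Te = 10.80 kN
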